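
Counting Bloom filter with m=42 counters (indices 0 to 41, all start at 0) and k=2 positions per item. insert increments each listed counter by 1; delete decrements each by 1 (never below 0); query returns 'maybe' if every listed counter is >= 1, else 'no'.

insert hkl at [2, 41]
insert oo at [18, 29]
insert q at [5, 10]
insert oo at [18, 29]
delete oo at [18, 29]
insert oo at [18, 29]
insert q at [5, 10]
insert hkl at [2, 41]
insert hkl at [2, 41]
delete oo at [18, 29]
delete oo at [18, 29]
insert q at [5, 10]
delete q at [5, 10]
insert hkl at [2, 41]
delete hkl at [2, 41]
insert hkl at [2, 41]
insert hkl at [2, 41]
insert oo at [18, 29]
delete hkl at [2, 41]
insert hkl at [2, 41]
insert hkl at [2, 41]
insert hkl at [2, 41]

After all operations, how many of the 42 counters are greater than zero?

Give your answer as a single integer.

Answer: 6

Derivation:
Step 1: insert hkl at [2, 41] -> counters=[0,0,1,0,0,0,0,0,0,0,0,0,0,0,0,0,0,0,0,0,0,0,0,0,0,0,0,0,0,0,0,0,0,0,0,0,0,0,0,0,0,1]
Step 2: insert oo at [18, 29] -> counters=[0,0,1,0,0,0,0,0,0,0,0,0,0,0,0,0,0,0,1,0,0,0,0,0,0,0,0,0,0,1,0,0,0,0,0,0,0,0,0,0,0,1]
Step 3: insert q at [5, 10] -> counters=[0,0,1,0,0,1,0,0,0,0,1,0,0,0,0,0,0,0,1,0,0,0,0,0,0,0,0,0,0,1,0,0,0,0,0,0,0,0,0,0,0,1]
Step 4: insert oo at [18, 29] -> counters=[0,0,1,0,0,1,0,0,0,0,1,0,0,0,0,0,0,0,2,0,0,0,0,0,0,0,0,0,0,2,0,0,0,0,0,0,0,0,0,0,0,1]
Step 5: delete oo at [18, 29] -> counters=[0,0,1,0,0,1,0,0,0,0,1,0,0,0,0,0,0,0,1,0,0,0,0,0,0,0,0,0,0,1,0,0,0,0,0,0,0,0,0,0,0,1]
Step 6: insert oo at [18, 29] -> counters=[0,0,1,0,0,1,0,0,0,0,1,0,0,0,0,0,0,0,2,0,0,0,0,0,0,0,0,0,0,2,0,0,0,0,0,0,0,0,0,0,0,1]
Step 7: insert q at [5, 10] -> counters=[0,0,1,0,0,2,0,0,0,0,2,0,0,0,0,0,0,0,2,0,0,0,0,0,0,0,0,0,0,2,0,0,0,0,0,0,0,0,0,0,0,1]
Step 8: insert hkl at [2, 41] -> counters=[0,0,2,0,0,2,0,0,0,0,2,0,0,0,0,0,0,0,2,0,0,0,0,0,0,0,0,0,0,2,0,0,0,0,0,0,0,0,0,0,0,2]
Step 9: insert hkl at [2, 41] -> counters=[0,0,3,0,0,2,0,0,0,0,2,0,0,0,0,0,0,0,2,0,0,0,0,0,0,0,0,0,0,2,0,0,0,0,0,0,0,0,0,0,0,3]
Step 10: delete oo at [18, 29] -> counters=[0,0,3,0,0,2,0,0,0,0,2,0,0,0,0,0,0,0,1,0,0,0,0,0,0,0,0,0,0,1,0,0,0,0,0,0,0,0,0,0,0,3]
Step 11: delete oo at [18, 29] -> counters=[0,0,3,0,0,2,0,0,0,0,2,0,0,0,0,0,0,0,0,0,0,0,0,0,0,0,0,0,0,0,0,0,0,0,0,0,0,0,0,0,0,3]
Step 12: insert q at [5, 10] -> counters=[0,0,3,0,0,3,0,0,0,0,3,0,0,0,0,0,0,0,0,0,0,0,0,0,0,0,0,0,0,0,0,0,0,0,0,0,0,0,0,0,0,3]
Step 13: delete q at [5, 10] -> counters=[0,0,3,0,0,2,0,0,0,0,2,0,0,0,0,0,0,0,0,0,0,0,0,0,0,0,0,0,0,0,0,0,0,0,0,0,0,0,0,0,0,3]
Step 14: insert hkl at [2, 41] -> counters=[0,0,4,0,0,2,0,0,0,0,2,0,0,0,0,0,0,0,0,0,0,0,0,0,0,0,0,0,0,0,0,0,0,0,0,0,0,0,0,0,0,4]
Step 15: delete hkl at [2, 41] -> counters=[0,0,3,0,0,2,0,0,0,0,2,0,0,0,0,0,0,0,0,0,0,0,0,0,0,0,0,0,0,0,0,0,0,0,0,0,0,0,0,0,0,3]
Step 16: insert hkl at [2, 41] -> counters=[0,0,4,0,0,2,0,0,0,0,2,0,0,0,0,0,0,0,0,0,0,0,0,0,0,0,0,0,0,0,0,0,0,0,0,0,0,0,0,0,0,4]
Step 17: insert hkl at [2, 41] -> counters=[0,0,5,0,0,2,0,0,0,0,2,0,0,0,0,0,0,0,0,0,0,0,0,0,0,0,0,0,0,0,0,0,0,0,0,0,0,0,0,0,0,5]
Step 18: insert oo at [18, 29] -> counters=[0,0,5,0,0,2,0,0,0,0,2,0,0,0,0,0,0,0,1,0,0,0,0,0,0,0,0,0,0,1,0,0,0,0,0,0,0,0,0,0,0,5]
Step 19: delete hkl at [2, 41] -> counters=[0,0,4,0,0,2,0,0,0,0,2,0,0,0,0,0,0,0,1,0,0,0,0,0,0,0,0,0,0,1,0,0,0,0,0,0,0,0,0,0,0,4]
Step 20: insert hkl at [2, 41] -> counters=[0,0,5,0,0,2,0,0,0,0,2,0,0,0,0,0,0,0,1,0,0,0,0,0,0,0,0,0,0,1,0,0,0,0,0,0,0,0,0,0,0,5]
Step 21: insert hkl at [2, 41] -> counters=[0,0,6,0,0,2,0,0,0,0,2,0,0,0,0,0,0,0,1,0,0,0,0,0,0,0,0,0,0,1,0,0,0,0,0,0,0,0,0,0,0,6]
Step 22: insert hkl at [2, 41] -> counters=[0,0,7,0,0,2,0,0,0,0,2,0,0,0,0,0,0,0,1,0,0,0,0,0,0,0,0,0,0,1,0,0,0,0,0,0,0,0,0,0,0,7]
Final counters=[0,0,7,0,0,2,0,0,0,0,2,0,0,0,0,0,0,0,1,0,0,0,0,0,0,0,0,0,0,1,0,0,0,0,0,0,0,0,0,0,0,7] -> 6 nonzero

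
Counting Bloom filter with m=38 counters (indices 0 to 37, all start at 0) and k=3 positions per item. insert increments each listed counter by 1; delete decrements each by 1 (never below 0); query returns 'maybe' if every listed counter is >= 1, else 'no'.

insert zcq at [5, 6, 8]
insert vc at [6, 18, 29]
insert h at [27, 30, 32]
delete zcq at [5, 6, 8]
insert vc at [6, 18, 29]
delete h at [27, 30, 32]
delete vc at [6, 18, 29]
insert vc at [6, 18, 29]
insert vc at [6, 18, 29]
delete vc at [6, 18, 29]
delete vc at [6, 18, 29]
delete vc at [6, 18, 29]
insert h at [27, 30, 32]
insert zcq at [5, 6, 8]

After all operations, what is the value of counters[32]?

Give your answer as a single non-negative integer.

Step 1: insert zcq at [5, 6, 8] -> counters=[0,0,0,0,0,1,1,0,1,0,0,0,0,0,0,0,0,0,0,0,0,0,0,0,0,0,0,0,0,0,0,0,0,0,0,0,0,0]
Step 2: insert vc at [6, 18, 29] -> counters=[0,0,0,0,0,1,2,0,1,0,0,0,0,0,0,0,0,0,1,0,0,0,0,0,0,0,0,0,0,1,0,0,0,0,0,0,0,0]
Step 3: insert h at [27, 30, 32] -> counters=[0,0,0,0,0,1,2,0,1,0,0,0,0,0,0,0,0,0,1,0,0,0,0,0,0,0,0,1,0,1,1,0,1,0,0,0,0,0]
Step 4: delete zcq at [5, 6, 8] -> counters=[0,0,0,0,0,0,1,0,0,0,0,0,0,0,0,0,0,0,1,0,0,0,0,0,0,0,0,1,0,1,1,0,1,0,0,0,0,0]
Step 5: insert vc at [6, 18, 29] -> counters=[0,0,0,0,0,0,2,0,0,0,0,0,0,0,0,0,0,0,2,0,0,0,0,0,0,0,0,1,0,2,1,0,1,0,0,0,0,0]
Step 6: delete h at [27, 30, 32] -> counters=[0,0,0,0,0,0,2,0,0,0,0,0,0,0,0,0,0,0,2,0,0,0,0,0,0,0,0,0,0,2,0,0,0,0,0,0,0,0]
Step 7: delete vc at [6, 18, 29] -> counters=[0,0,0,0,0,0,1,0,0,0,0,0,0,0,0,0,0,0,1,0,0,0,0,0,0,0,0,0,0,1,0,0,0,0,0,0,0,0]
Step 8: insert vc at [6, 18, 29] -> counters=[0,0,0,0,0,0,2,0,0,0,0,0,0,0,0,0,0,0,2,0,0,0,0,0,0,0,0,0,0,2,0,0,0,0,0,0,0,0]
Step 9: insert vc at [6, 18, 29] -> counters=[0,0,0,0,0,0,3,0,0,0,0,0,0,0,0,0,0,0,3,0,0,0,0,0,0,0,0,0,0,3,0,0,0,0,0,0,0,0]
Step 10: delete vc at [6, 18, 29] -> counters=[0,0,0,0,0,0,2,0,0,0,0,0,0,0,0,0,0,0,2,0,0,0,0,0,0,0,0,0,0,2,0,0,0,0,0,0,0,0]
Step 11: delete vc at [6, 18, 29] -> counters=[0,0,0,0,0,0,1,0,0,0,0,0,0,0,0,0,0,0,1,0,0,0,0,0,0,0,0,0,0,1,0,0,0,0,0,0,0,0]
Step 12: delete vc at [6, 18, 29] -> counters=[0,0,0,0,0,0,0,0,0,0,0,0,0,0,0,0,0,0,0,0,0,0,0,0,0,0,0,0,0,0,0,0,0,0,0,0,0,0]
Step 13: insert h at [27, 30, 32] -> counters=[0,0,0,0,0,0,0,0,0,0,0,0,0,0,0,0,0,0,0,0,0,0,0,0,0,0,0,1,0,0,1,0,1,0,0,0,0,0]
Step 14: insert zcq at [5, 6, 8] -> counters=[0,0,0,0,0,1,1,0,1,0,0,0,0,0,0,0,0,0,0,0,0,0,0,0,0,0,0,1,0,0,1,0,1,0,0,0,0,0]
Final counters=[0,0,0,0,0,1,1,0,1,0,0,0,0,0,0,0,0,0,0,0,0,0,0,0,0,0,0,1,0,0,1,0,1,0,0,0,0,0] -> counters[32]=1

Answer: 1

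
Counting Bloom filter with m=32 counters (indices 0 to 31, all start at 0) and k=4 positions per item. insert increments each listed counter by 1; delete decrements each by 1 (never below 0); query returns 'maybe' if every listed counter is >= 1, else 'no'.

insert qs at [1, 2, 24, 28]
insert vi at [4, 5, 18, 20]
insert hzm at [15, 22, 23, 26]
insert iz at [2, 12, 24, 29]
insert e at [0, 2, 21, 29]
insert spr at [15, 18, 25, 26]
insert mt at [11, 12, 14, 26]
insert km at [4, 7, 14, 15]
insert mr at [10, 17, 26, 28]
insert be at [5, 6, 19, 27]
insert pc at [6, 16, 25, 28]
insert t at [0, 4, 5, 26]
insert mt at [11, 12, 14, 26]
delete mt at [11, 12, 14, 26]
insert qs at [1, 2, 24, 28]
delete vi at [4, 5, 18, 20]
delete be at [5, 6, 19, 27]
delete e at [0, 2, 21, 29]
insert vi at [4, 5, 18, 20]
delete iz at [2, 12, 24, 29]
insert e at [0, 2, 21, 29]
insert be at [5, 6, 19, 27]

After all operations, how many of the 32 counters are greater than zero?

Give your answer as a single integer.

Step 1: insert qs at [1, 2, 24, 28] -> counters=[0,1,1,0,0,0,0,0,0,0,0,0,0,0,0,0,0,0,0,0,0,0,0,0,1,0,0,0,1,0,0,0]
Step 2: insert vi at [4, 5, 18, 20] -> counters=[0,1,1,0,1,1,0,0,0,0,0,0,0,0,0,0,0,0,1,0,1,0,0,0,1,0,0,0,1,0,0,0]
Step 3: insert hzm at [15, 22, 23, 26] -> counters=[0,1,1,0,1,1,0,0,0,0,0,0,0,0,0,1,0,0,1,0,1,0,1,1,1,0,1,0,1,0,0,0]
Step 4: insert iz at [2, 12, 24, 29] -> counters=[0,1,2,0,1,1,0,0,0,0,0,0,1,0,0,1,0,0,1,0,1,0,1,1,2,0,1,0,1,1,0,0]
Step 5: insert e at [0, 2, 21, 29] -> counters=[1,1,3,0,1,1,0,0,0,0,0,0,1,0,0,1,0,0,1,0,1,1,1,1,2,0,1,0,1,2,0,0]
Step 6: insert spr at [15, 18, 25, 26] -> counters=[1,1,3,0,1,1,0,0,0,0,0,0,1,0,0,2,0,0,2,0,1,1,1,1,2,1,2,0,1,2,0,0]
Step 7: insert mt at [11, 12, 14, 26] -> counters=[1,1,3,0,1,1,0,0,0,0,0,1,2,0,1,2,0,0,2,0,1,1,1,1,2,1,3,0,1,2,0,0]
Step 8: insert km at [4, 7, 14, 15] -> counters=[1,1,3,0,2,1,0,1,0,0,0,1,2,0,2,3,0,0,2,0,1,1,1,1,2,1,3,0,1,2,0,0]
Step 9: insert mr at [10, 17, 26, 28] -> counters=[1,1,3,0,2,1,0,1,0,0,1,1,2,0,2,3,0,1,2,0,1,1,1,1,2,1,4,0,2,2,0,0]
Step 10: insert be at [5, 6, 19, 27] -> counters=[1,1,3,0,2,2,1,1,0,0,1,1,2,0,2,3,0,1,2,1,1,1,1,1,2,1,4,1,2,2,0,0]
Step 11: insert pc at [6, 16, 25, 28] -> counters=[1,1,3,0,2,2,2,1,0,0,1,1,2,0,2,3,1,1,2,1,1,1,1,1,2,2,4,1,3,2,0,0]
Step 12: insert t at [0, 4, 5, 26] -> counters=[2,1,3,0,3,3,2,1,0,0,1,1,2,0,2,3,1,1,2,1,1,1,1,1,2,2,5,1,3,2,0,0]
Step 13: insert mt at [11, 12, 14, 26] -> counters=[2,1,3,0,3,3,2,1,0,0,1,2,3,0,3,3,1,1,2,1,1,1,1,1,2,2,6,1,3,2,0,0]
Step 14: delete mt at [11, 12, 14, 26] -> counters=[2,1,3,0,3,3,2,1,0,0,1,1,2,0,2,3,1,1,2,1,1,1,1,1,2,2,5,1,3,2,0,0]
Step 15: insert qs at [1, 2, 24, 28] -> counters=[2,2,4,0,3,3,2,1,0,0,1,1,2,0,2,3,1,1,2,1,1,1,1,1,3,2,5,1,4,2,0,0]
Step 16: delete vi at [4, 5, 18, 20] -> counters=[2,2,4,0,2,2,2,1,0,0,1,1,2,0,2,3,1,1,1,1,0,1,1,1,3,2,5,1,4,2,0,0]
Step 17: delete be at [5, 6, 19, 27] -> counters=[2,2,4,0,2,1,1,1,0,0,1,1,2,0,2,3,1,1,1,0,0,1,1,1,3,2,5,0,4,2,0,0]
Step 18: delete e at [0, 2, 21, 29] -> counters=[1,2,3,0,2,1,1,1,0,0,1,1,2,0,2,3,1,1,1,0,0,0,1,1,3,2,5,0,4,1,0,0]
Step 19: insert vi at [4, 5, 18, 20] -> counters=[1,2,3,0,3,2,1,1,0,0,1,1,2,0,2,3,1,1,2,0,1,0,1,1,3,2,5,0,4,1,0,0]
Step 20: delete iz at [2, 12, 24, 29] -> counters=[1,2,2,0,3,2,1,1,0,0,1,1,1,0,2,3,1,1,2,0,1,0,1,1,2,2,5,0,4,0,0,0]
Step 21: insert e at [0, 2, 21, 29] -> counters=[2,2,3,0,3,2,1,1,0,0,1,1,1,0,2,3,1,1,2,0,1,1,1,1,2,2,5,0,4,1,0,0]
Step 22: insert be at [5, 6, 19, 27] -> counters=[2,2,3,0,3,3,2,1,0,0,1,1,1,0,2,3,1,1,2,1,1,1,1,1,2,2,5,1,4,1,0,0]
Final counters=[2,2,3,0,3,3,2,1,0,0,1,1,1,0,2,3,1,1,2,1,1,1,1,1,2,2,5,1,4,1,0,0] -> 26 nonzero

Answer: 26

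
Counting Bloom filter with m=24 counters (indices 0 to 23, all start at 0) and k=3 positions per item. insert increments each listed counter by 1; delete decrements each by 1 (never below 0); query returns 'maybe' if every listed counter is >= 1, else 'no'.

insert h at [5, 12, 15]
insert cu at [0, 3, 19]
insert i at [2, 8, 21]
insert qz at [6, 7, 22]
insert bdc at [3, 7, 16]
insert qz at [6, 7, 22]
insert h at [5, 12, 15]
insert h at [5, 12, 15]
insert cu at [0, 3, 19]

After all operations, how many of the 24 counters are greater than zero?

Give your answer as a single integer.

Step 1: insert h at [5, 12, 15] -> counters=[0,0,0,0,0,1,0,0,0,0,0,0,1,0,0,1,0,0,0,0,0,0,0,0]
Step 2: insert cu at [0, 3, 19] -> counters=[1,0,0,1,0,1,0,0,0,0,0,0,1,0,0,1,0,0,0,1,0,0,0,0]
Step 3: insert i at [2, 8, 21] -> counters=[1,0,1,1,0,1,0,0,1,0,0,0,1,0,0,1,0,0,0,1,0,1,0,0]
Step 4: insert qz at [6, 7, 22] -> counters=[1,0,1,1,0,1,1,1,1,0,0,0,1,0,0,1,0,0,0,1,0,1,1,0]
Step 5: insert bdc at [3, 7, 16] -> counters=[1,0,1,2,0,1,1,2,1,0,0,0,1,0,0,1,1,0,0,1,0,1,1,0]
Step 6: insert qz at [6, 7, 22] -> counters=[1,0,1,2,0,1,2,3,1,0,0,0,1,0,0,1,1,0,0,1,0,1,2,0]
Step 7: insert h at [5, 12, 15] -> counters=[1,0,1,2,0,2,2,3,1,0,0,0,2,0,0,2,1,0,0,1,0,1,2,0]
Step 8: insert h at [5, 12, 15] -> counters=[1,0,1,2,0,3,2,3,1,0,0,0,3,0,0,3,1,0,0,1,0,1,2,0]
Step 9: insert cu at [0, 3, 19] -> counters=[2,0,1,3,0,3,2,3,1,0,0,0,3,0,0,3,1,0,0,2,0,1,2,0]
Final counters=[2,0,1,3,0,3,2,3,1,0,0,0,3,0,0,3,1,0,0,2,0,1,2,0] -> 13 nonzero

Answer: 13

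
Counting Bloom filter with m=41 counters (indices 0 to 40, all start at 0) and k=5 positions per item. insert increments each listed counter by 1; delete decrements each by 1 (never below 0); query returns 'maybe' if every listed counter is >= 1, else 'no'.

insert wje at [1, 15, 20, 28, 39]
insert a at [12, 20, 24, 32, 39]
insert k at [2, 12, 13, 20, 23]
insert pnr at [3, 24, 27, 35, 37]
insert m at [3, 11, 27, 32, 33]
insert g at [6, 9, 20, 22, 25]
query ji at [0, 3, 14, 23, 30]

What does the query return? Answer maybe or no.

Answer: no

Derivation:
Step 1: insert wje at [1, 15, 20, 28, 39] -> counters=[0,1,0,0,0,0,0,0,0,0,0,0,0,0,0,1,0,0,0,0,1,0,0,0,0,0,0,0,1,0,0,0,0,0,0,0,0,0,0,1,0]
Step 2: insert a at [12, 20, 24, 32, 39] -> counters=[0,1,0,0,0,0,0,0,0,0,0,0,1,0,0,1,0,0,0,0,2,0,0,0,1,0,0,0,1,0,0,0,1,0,0,0,0,0,0,2,0]
Step 3: insert k at [2, 12, 13, 20, 23] -> counters=[0,1,1,0,0,0,0,0,0,0,0,0,2,1,0,1,0,0,0,0,3,0,0,1,1,0,0,0,1,0,0,0,1,0,0,0,0,0,0,2,0]
Step 4: insert pnr at [3, 24, 27, 35, 37] -> counters=[0,1,1,1,0,0,0,0,0,0,0,0,2,1,0,1,0,0,0,0,3,0,0,1,2,0,0,1,1,0,0,0,1,0,0,1,0,1,0,2,0]
Step 5: insert m at [3, 11, 27, 32, 33] -> counters=[0,1,1,2,0,0,0,0,0,0,0,1,2,1,0,1,0,0,0,0,3,0,0,1,2,0,0,2,1,0,0,0,2,1,0,1,0,1,0,2,0]
Step 6: insert g at [6, 9, 20, 22, 25] -> counters=[0,1,1,2,0,0,1,0,0,1,0,1,2,1,0,1,0,0,0,0,4,0,1,1,2,1,0,2,1,0,0,0,2,1,0,1,0,1,0,2,0]
Query ji: check counters[0]=0 counters[3]=2 counters[14]=0 counters[23]=1 counters[30]=0 -> no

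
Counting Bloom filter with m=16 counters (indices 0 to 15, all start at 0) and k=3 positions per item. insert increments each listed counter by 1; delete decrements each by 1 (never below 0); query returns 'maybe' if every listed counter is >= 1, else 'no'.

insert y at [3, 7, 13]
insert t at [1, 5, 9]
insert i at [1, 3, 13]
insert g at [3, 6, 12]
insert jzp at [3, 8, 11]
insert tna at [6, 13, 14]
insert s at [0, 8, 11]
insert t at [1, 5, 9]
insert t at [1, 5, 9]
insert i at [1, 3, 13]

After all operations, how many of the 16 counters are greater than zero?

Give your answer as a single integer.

Answer: 12

Derivation:
Step 1: insert y at [3, 7, 13] -> counters=[0,0,0,1,0,0,0,1,0,0,0,0,0,1,0,0]
Step 2: insert t at [1, 5, 9] -> counters=[0,1,0,1,0,1,0,1,0,1,0,0,0,1,0,0]
Step 3: insert i at [1, 3, 13] -> counters=[0,2,0,2,0,1,0,1,0,1,0,0,0,2,0,0]
Step 4: insert g at [3, 6, 12] -> counters=[0,2,0,3,0,1,1,1,0,1,0,0,1,2,0,0]
Step 5: insert jzp at [3, 8, 11] -> counters=[0,2,0,4,0,1,1,1,1,1,0,1,1,2,0,0]
Step 6: insert tna at [6, 13, 14] -> counters=[0,2,0,4,0,1,2,1,1,1,0,1,1,3,1,0]
Step 7: insert s at [0, 8, 11] -> counters=[1,2,0,4,0,1,2,1,2,1,0,2,1,3,1,0]
Step 8: insert t at [1, 5, 9] -> counters=[1,3,0,4,0,2,2,1,2,2,0,2,1,3,1,0]
Step 9: insert t at [1, 5, 9] -> counters=[1,4,0,4,0,3,2,1,2,3,0,2,1,3,1,0]
Step 10: insert i at [1, 3, 13] -> counters=[1,5,0,5,0,3,2,1,2,3,0,2,1,4,1,0]
Final counters=[1,5,0,5,0,3,2,1,2,3,0,2,1,4,1,0] -> 12 nonzero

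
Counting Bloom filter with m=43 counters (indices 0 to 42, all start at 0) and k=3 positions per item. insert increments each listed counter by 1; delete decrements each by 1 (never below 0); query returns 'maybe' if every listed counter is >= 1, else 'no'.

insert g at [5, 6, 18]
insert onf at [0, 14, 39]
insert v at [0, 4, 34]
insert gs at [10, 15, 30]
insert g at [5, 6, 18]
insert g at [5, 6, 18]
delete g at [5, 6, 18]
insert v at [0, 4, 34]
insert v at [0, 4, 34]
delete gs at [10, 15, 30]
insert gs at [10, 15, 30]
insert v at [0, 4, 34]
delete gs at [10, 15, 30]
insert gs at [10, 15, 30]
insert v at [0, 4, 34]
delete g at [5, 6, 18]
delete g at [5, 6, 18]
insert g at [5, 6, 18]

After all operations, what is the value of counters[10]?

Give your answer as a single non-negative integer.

Answer: 1

Derivation:
Step 1: insert g at [5, 6, 18] -> counters=[0,0,0,0,0,1,1,0,0,0,0,0,0,0,0,0,0,0,1,0,0,0,0,0,0,0,0,0,0,0,0,0,0,0,0,0,0,0,0,0,0,0,0]
Step 2: insert onf at [0, 14, 39] -> counters=[1,0,0,0,0,1,1,0,0,0,0,0,0,0,1,0,0,0,1,0,0,0,0,0,0,0,0,0,0,0,0,0,0,0,0,0,0,0,0,1,0,0,0]
Step 3: insert v at [0, 4, 34] -> counters=[2,0,0,0,1,1,1,0,0,0,0,0,0,0,1,0,0,0,1,0,0,0,0,0,0,0,0,0,0,0,0,0,0,0,1,0,0,0,0,1,0,0,0]
Step 4: insert gs at [10, 15, 30] -> counters=[2,0,0,0,1,1,1,0,0,0,1,0,0,0,1,1,0,0,1,0,0,0,0,0,0,0,0,0,0,0,1,0,0,0,1,0,0,0,0,1,0,0,0]
Step 5: insert g at [5, 6, 18] -> counters=[2,0,0,0,1,2,2,0,0,0,1,0,0,0,1,1,0,0,2,0,0,0,0,0,0,0,0,0,0,0,1,0,0,0,1,0,0,0,0,1,0,0,0]
Step 6: insert g at [5, 6, 18] -> counters=[2,0,0,0,1,3,3,0,0,0,1,0,0,0,1,1,0,0,3,0,0,0,0,0,0,0,0,0,0,0,1,0,0,0,1,0,0,0,0,1,0,0,0]
Step 7: delete g at [5, 6, 18] -> counters=[2,0,0,0,1,2,2,0,0,0,1,0,0,0,1,1,0,0,2,0,0,0,0,0,0,0,0,0,0,0,1,0,0,0,1,0,0,0,0,1,0,0,0]
Step 8: insert v at [0, 4, 34] -> counters=[3,0,0,0,2,2,2,0,0,0,1,0,0,0,1,1,0,0,2,0,0,0,0,0,0,0,0,0,0,0,1,0,0,0,2,0,0,0,0,1,0,0,0]
Step 9: insert v at [0, 4, 34] -> counters=[4,0,0,0,3,2,2,0,0,0,1,0,0,0,1,1,0,0,2,0,0,0,0,0,0,0,0,0,0,0,1,0,0,0,3,0,0,0,0,1,0,0,0]
Step 10: delete gs at [10, 15, 30] -> counters=[4,0,0,0,3,2,2,0,0,0,0,0,0,0,1,0,0,0,2,0,0,0,0,0,0,0,0,0,0,0,0,0,0,0,3,0,0,0,0,1,0,0,0]
Step 11: insert gs at [10, 15, 30] -> counters=[4,0,0,0,3,2,2,0,0,0,1,0,0,0,1,1,0,0,2,0,0,0,0,0,0,0,0,0,0,0,1,0,0,0,3,0,0,0,0,1,0,0,0]
Step 12: insert v at [0, 4, 34] -> counters=[5,0,0,0,4,2,2,0,0,0,1,0,0,0,1,1,0,0,2,0,0,0,0,0,0,0,0,0,0,0,1,0,0,0,4,0,0,0,0,1,0,0,0]
Step 13: delete gs at [10, 15, 30] -> counters=[5,0,0,0,4,2,2,0,0,0,0,0,0,0,1,0,0,0,2,0,0,0,0,0,0,0,0,0,0,0,0,0,0,0,4,0,0,0,0,1,0,0,0]
Step 14: insert gs at [10, 15, 30] -> counters=[5,0,0,0,4,2,2,0,0,0,1,0,0,0,1,1,0,0,2,0,0,0,0,0,0,0,0,0,0,0,1,0,0,0,4,0,0,0,0,1,0,0,0]
Step 15: insert v at [0, 4, 34] -> counters=[6,0,0,0,5,2,2,0,0,0,1,0,0,0,1,1,0,0,2,0,0,0,0,0,0,0,0,0,0,0,1,0,0,0,5,0,0,0,0,1,0,0,0]
Step 16: delete g at [5, 6, 18] -> counters=[6,0,0,0,5,1,1,0,0,0,1,0,0,0,1,1,0,0,1,0,0,0,0,0,0,0,0,0,0,0,1,0,0,0,5,0,0,0,0,1,0,0,0]
Step 17: delete g at [5, 6, 18] -> counters=[6,0,0,0,5,0,0,0,0,0,1,0,0,0,1,1,0,0,0,0,0,0,0,0,0,0,0,0,0,0,1,0,0,0,5,0,0,0,0,1,0,0,0]
Step 18: insert g at [5, 6, 18] -> counters=[6,0,0,0,5,1,1,0,0,0,1,0,0,0,1,1,0,0,1,0,0,0,0,0,0,0,0,0,0,0,1,0,0,0,5,0,0,0,0,1,0,0,0]
Final counters=[6,0,0,0,5,1,1,0,0,0,1,0,0,0,1,1,0,0,1,0,0,0,0,0,0,0,0,0,0,0,1,0,0,0,5,0,0,0,0,1,0,0,0] -> counters[10]=1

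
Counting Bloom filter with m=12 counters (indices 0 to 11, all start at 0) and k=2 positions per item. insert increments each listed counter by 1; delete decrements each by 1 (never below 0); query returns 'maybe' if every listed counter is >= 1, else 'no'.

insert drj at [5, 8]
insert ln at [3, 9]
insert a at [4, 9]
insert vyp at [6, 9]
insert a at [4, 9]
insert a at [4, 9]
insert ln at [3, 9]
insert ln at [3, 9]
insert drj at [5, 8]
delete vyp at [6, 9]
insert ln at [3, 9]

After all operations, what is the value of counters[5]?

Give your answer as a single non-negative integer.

Step 1: insert drj at [5, 8] -> counters=[0,0,0,0,0,1,0,0,1,0,0,0]
Step 2: insert ln at [3, 9] -> counters=[0,0,0,1,0,1,0,0,1,1,0,0]
Step 3: insert a at [4, 9] -> counters=[0,0,0,1,1,1,0,0,1,2,0,0]
Step 4: insert vyp at [6, 9] -> counters=[0,0,0,1,1,1,1,0,1,3,0,0]
Step 5: insert a at [4, 9] -> counters=[0,0,0,1,2,1,1,0,1,4,0,0]
Step 6: insert a at [4, 9] -> counters=[0,0,0,1,3,1,1,0,1,5,0,0]
Step 7: insert ln at [3, 9] -> counters=[0,0,0,2,3,1,1,0,1,6,0,0]
Step 8: insert ln at [3, 9] -> counters=[0,0,0,3,3,1,1,0,1,7,0,0]
Step 9: insert drj at [5, 8] -> counters=[0,0,0,3,3,2,1,0,2,7,0,0]
Step 10: delete vyp at [6, 9] -> counters=[0,0,0,3,3,2,0,0,2,6,0,0]
Step 11: insert ln at [3, 9] -> counters=[0,0,0,4,3,2,0,0,2,7,0,0]
Final counters=[0,0,0,4,3,2,0,0,2,7,0,0] -> counters[5]=2

Answer: 2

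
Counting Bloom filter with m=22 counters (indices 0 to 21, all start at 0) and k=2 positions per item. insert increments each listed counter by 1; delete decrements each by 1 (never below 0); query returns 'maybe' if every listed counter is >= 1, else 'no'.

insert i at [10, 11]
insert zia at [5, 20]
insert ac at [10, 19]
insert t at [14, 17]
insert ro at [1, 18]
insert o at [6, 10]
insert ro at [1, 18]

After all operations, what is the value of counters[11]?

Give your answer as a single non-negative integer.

Step 1: insert i at [10, 11] -> counters=[0,0,0,0,0,0,0,0,0,0,1,1,0,0,0,0,0,0,0,0,0,0]
Step 2: insert zia at [5, 20] -> counters=[0,0,0,0,0,1,0,0,0,0,1,1,0,0,0,0,0,0,0,0,1,0]
Step 3: insert ac at [10, 19] -> counters=[0,0,0,0,0,1,0,0,0,0,2,1,0,0,0,0,0,0,0,1,1,0]
Step 4: insert t at [14, 17] -> counters=[0,0,0,0,0,1,0,0,0,0,2,1,0,0,1,0,0,1,0,1,1,0]
Step 5: insert ro at [1, 18] -> counters=[0,1,0,0,0,1,0,0,0,0,2,1,0,0,1,0,0,1,1,1,1,0]
Step 6: insert o at [6, 10] -> counters=[0,1,0,0,0,1,1,0,0,0,3,1,0,0,1,0,0,1,1,1,1,0]
Step 7: insert ro at [1, 18] -> counters=[0,2,0,0,0,1,1,0,0,0,3,1,0,0,1,0,0,1,2,1,1,0]
Final counters=[0,2,0,0,0,1,1,0,0,0,3,1,0,0,1,0,0,1,2,1,1,0] -> counters[11]=1

Answer: 1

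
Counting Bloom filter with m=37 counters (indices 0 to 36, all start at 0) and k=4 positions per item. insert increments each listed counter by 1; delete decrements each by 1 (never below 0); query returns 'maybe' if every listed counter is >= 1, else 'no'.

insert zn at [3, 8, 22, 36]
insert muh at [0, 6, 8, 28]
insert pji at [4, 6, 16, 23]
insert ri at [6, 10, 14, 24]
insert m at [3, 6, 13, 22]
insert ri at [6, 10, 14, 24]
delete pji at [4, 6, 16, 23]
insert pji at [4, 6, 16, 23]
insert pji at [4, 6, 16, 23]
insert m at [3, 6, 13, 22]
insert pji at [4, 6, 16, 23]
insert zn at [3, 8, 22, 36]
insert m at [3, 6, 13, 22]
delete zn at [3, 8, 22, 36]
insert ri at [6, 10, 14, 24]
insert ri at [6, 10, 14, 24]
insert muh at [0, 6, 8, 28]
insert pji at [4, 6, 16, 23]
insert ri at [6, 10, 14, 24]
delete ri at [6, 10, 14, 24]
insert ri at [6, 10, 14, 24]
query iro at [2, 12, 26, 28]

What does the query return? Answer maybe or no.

Step 1: insert zn at [3, 8, 22, 36] -> counters=[0,0,0,1,0,0,0,0,1,0,0,0,0,0,0,0,0,0,0,0,0,0,1,0,0,0,0,0,0,0,0,0,0,0,0,0,1]
Step 2: insert muh at [0, 6, 8, 28] -> counters=[1,0,0,1,0,0,1,0,2,0,0,0,0,0,0,0,0,0,0,0,0,0,1,0,0,0,0,0,1,0,0,0,0,0,0,0,1]
Step 3: insert pji at [4, 6, 16, 23] -> counters=[1,0,0,1,1,0,2,0,2,0,0,0,0,0,0,0,1,0,0,0,0,0,1,1,0,0,0,0,1,0,0,0,0,0,0,0,1]
Step 4: insert ri at [6, 10, 14, 24] -> counters=[1,0,0,1,1,0,3,0,2,0,1,0,0,0,1,0,1,0,0,0,0,0,1,1,1,0,0,0,1,0,0,0,0,0,0,0,1]
Step 5: insert m at [3, 6, 13, 22] -> counters=[1,0,0,2,1,0,4,0,2,0,1,0,0,1,1,0,1,0,0,0,0,0,2,1,1,0,0,0,1,0,0,0,0,0,0,0,1]
Step 6: insert ri at [6, 10, 14, 24] -> counters=[1,0,0,2,1,0,5,0,2,0,2,0,0,1,2,0,1,0,0,0,0,0,2,1,2,0,0,0,1,0,0,0,0,0,0,0,1]
Step 7: delete pji at [4, 6, 16, 23] -> counters=[1,0,0,2,0,0,4,0,2,0,2,0,0,1,2,0,0,0,0,0,0,0,2,0,2,0,0,0,1,0,0,0,0,0,0,0,1]
Step 8: insert pji at [4, 6, 16, 23] -> counters=[1,0,0,2,1,0,5,0,2,0,2,0,0,1,2,0,1,0,0,0,0,0,2,1,2,0,0,0,1,0,0,0,0,0,0,0,1]
Step 9: insert pji at [4, 6, 16, 23] -> counters=[1,0,0,2,2,0,6,0,2,0,2,0,0,1,2,0,2,0,0,0,0,0,2,2,2,0,0,0,1,0,0,0,0,0,0,0,1]
Step 10: insert m at [3, 6, 13, 22] -> counters=[1,0,0,3,2,0,7,0,2,0,2,0,0,2,2,0,2,0,0,0,0,0,3,2,2,0,0,0,1,0,0,0,0,0,0,0,1]
Step 11: insert pji at [4, 6, 16, 23] -> counters=[1,0,0,3,3,0,8,0,2,0,2,0,0,2,2,0,3,0,0,0,0,0,3,3,2,0,0,0,1,0,0,0,0,0,0,0,1]
Step 12: insert zn at [3, 8, 22, 36] -> counters=[1,0,0,4,3,0,8,0,3,0,2,0,0,2,2,0,3,0,0,0,0,0,4,3,2,0,0,0,1,0,0,0,0,0,0,0,2]
Step 13: insert m at [3, 6, 13, 22] -> counters=[1,0,0,5,3,0,9,0,3,0,2,0,0,3,2,0,3,0,0,0,0,0,5,3,2,0,0,0,1,0,0,0,0,0,0,0,2]
Step 14: delete zn at [3, 8, 22, 36] -> counters=[1,0,0,4,3,0,9,0,2,0,2,0,0,3,2,0,3,0,0,0,0,0,4,3,2,0,0,0,1,0,0,0,0,0,0,0,1]
Step 15: insert ri at [6, 10, 14, 24] -> counters=[1,0,0,4,3,0,10,0,2,0,3,0,0,3,3,0,3,0,0,0,0,0,4,3,3,0,0,0,1,0,0,0,0,0,0,0,1]
Step 16: insert ri at [6, 10, 14, 24] -> counters=[1,0,0,4,3,0,11,0,2,0,4,0,0,3,4,0,3,0,0,0,0,0,4,3,4,0,0,0,1,0,0,0,0,0,0,0,1]
Step 17: insert muh at [0, 6, 8, 28] -> counters=[2,0,0,4,3,0,12,0,3,0,4,0,0,3,4,0,3,0,0,0,0,0,4,3,4,0,0,0,2,0,0,0,0,0,0,0,1]
Step 18: insert pji at [4, 6, 16, 23] -> counters=[2,0,0,4,4,0,13,0,3,0,4,0,0,3,4,0,4,0,0,0,0,0,4,4,4,0,0,0,2,0,0,0,0,0,0,0,1]
Step 19: insert ri at [6, 10, 14, 24] -> counters=[2,0,0,4,4,0,14,0,3,0,5,0,0,3,5,0,4,0,0,0,0,0,4,4,5,0,0,0,2,0,0,0,0,0,0,0,1]
Step 20: delete ri at [6, 10, 14, 24] -> counters=[2,0,0,4,4,0,13,0,3,0,4,0,0,3,4,0,4,0,0,0,0,0,4,4,4,0,0,0,2,0,0,0,0,0,0,0,1]
Step 21: insert ri at [6, 10, 14, 24] -> counters=[2,0,0,4,4,0,14,0,3,0,5,0,0,3,5,0,4,0,0,0,0,0,4,4,5,0,0,0,2,0,0,0,0,0,0,0,1]
Query iro: check counters[2]=0 counters[12]=0 counters[26]=0 counters[28]=2 -> no

Answer: no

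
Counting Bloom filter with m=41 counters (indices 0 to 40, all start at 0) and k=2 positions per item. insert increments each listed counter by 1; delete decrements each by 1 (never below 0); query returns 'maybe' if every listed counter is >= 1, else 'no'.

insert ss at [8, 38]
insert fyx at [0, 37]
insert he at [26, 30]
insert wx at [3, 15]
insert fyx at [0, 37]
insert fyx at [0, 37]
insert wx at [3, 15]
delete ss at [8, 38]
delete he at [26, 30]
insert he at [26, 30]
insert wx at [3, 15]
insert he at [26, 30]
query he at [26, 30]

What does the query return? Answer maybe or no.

Answer: maybe

Derivation:
Step 1: insert ss at [8, 38] -> counters=[0,0,0,0,0,0,0,0,1,0,0,0,0,0,0,0,0,0,0,0,0,0,0,0,0,0,0,0,0,0,0,0,0,0,0,0,0,0,1,0,0]
Step 2: insert fyx at [0, 37] -> counters=[1,0,0,0,0,0,0,0,1,0,0,0,0,0,0,0,0,0,0,0,0,0,0,0,0,0,0,0,0,0,0,0,0,0,0,0,0,1,1,0,0]
Step 3: insert he at [26, 30] -> counters=[1,0,0,0,0,0,0,0,1,0,0,0,0,0,0,0,0,0,0,0,0,0,0,0,0,0,1,0,0,0,1,0,0,0,0,0,0,1,1,0,0]
Step 4: insert wx at [3, 15] -> counters=[1,0,0,1,0,0,0,0,1,0,0,0,0,0,0,1,0,0,0,0,0,0,0,0,0,0,1,0,0,0,1,0,0,0,0,0,0,1,1,0,0]
Step 5: insert fyx at [0, 37] -> counters=[2,0,0,1,0,0,0,0,1,0,0,0,0,0,0,1,0,0,0,0,0,0,0,0,0,0,1,0,0,0,1,0,0,0,0,0,0,2,1,0,0]
Step 6: insert fyx at [0, 37] -> counters=[3,0,0,1,0,0,0,0,1,0,0,0,0,0,0,1,0,0,0,0,0,0,0,0,0,0,1,0,0,0,1,0,0,0,0,0,0,3,1,0,0]
Step 7: insert wx at [3, 15] -> counters=[3,0,0,2,0,0,0,0,1,0,0,0,0,0,0,2,0,0,0,0,0,0,0,0,0,0,1,0,0,0,1,0,0,0,0,0,0,3,1,0,0]
Step 8: delete ss at [8, 38] -> counters=[3,0,0,2,0,0,0,0,0,0,0,0,0,0,0,2,0,0,0,0,0,0,0,0,0,0,1,0,0,0,1,0,0,0,0,0,0,3,0,0,0]
Step 9: delete he at [26, 30] -> counters=[3,0,0,2,0,0,0,0,0,0,0,0,0,0,0,2,0,0,0,0,0,0,0,0,0,0,0,0,0,0,0,0,0,0,0,0,0,3,0,0,0]
Step 10: insert he at [26, 30] -> counters=[3,0,0,2,0,0,0,0,0,0,0,0,0,0,0,2,0,0,0,0,0,0,0,0,0,0,1,0,0,0,1,0,0,0,0,0,0,3,0,0,0]
Step 11: insert wx at [3, 15] -> counters=[3,0,0,3,0,0,0,0,0,0,0,0,0,0,0,3,0,0,0,0,0,0,0,0,0,0,1,0,0,0,1,0,0,0,0,0,0,3,0,0,0]
Step 12: insert he at [26, 30] -> counters=[3,0,0,3,0,0,0,0,0,0,0,0,0,0,0,3,0,0,0,0,0,0,0,0,0,0,2,0,0,0,2,0,0,0,0,0,0,3,0,0,0]
Query he: check counters[26]=2 counters[30]=2 -> maybe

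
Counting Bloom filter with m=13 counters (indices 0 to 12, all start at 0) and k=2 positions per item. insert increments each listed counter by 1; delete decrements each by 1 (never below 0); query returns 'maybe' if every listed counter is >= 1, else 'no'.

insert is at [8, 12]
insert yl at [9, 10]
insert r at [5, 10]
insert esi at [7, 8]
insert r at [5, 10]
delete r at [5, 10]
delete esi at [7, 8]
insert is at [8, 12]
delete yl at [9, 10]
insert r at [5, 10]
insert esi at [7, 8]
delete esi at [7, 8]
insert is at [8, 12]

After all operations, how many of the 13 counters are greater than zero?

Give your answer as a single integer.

Answer: 4

Derivation:
Step 1: insert is at [8, 12] -> counters=[0,0,0,0,0,0,0,0,1,0,0,0,1]
Step 2: insert yl at [9, 10] -> counters=[0,0,0,0,0,0,0,0,1,1,1,0,1]
Step 3: insert r at [5, 10] -> counters=[0,0,0,0,0,1,0,0,1,1,2,0,1]
Step 4: insert esi at [7, 8] -> counters=[0,0,0,0,0,1,0,1,2,1,2,0,1]
Step 5: insert r at [5, 10] -> counters=[0,0,0,0,0,2,0,1,2,1,3,0,1]
Step 6: delete r at [5, 10] -> counters=[0,0,0,0,0,1,0,1,2,1,2,0,1]
Step 7: delete esi at [7, 8] -> counters=[0,0,0,0,0,1,0,0,1,1,2,0,1]
Step 8: insert is at [8, 12] -> counters=[0,0,0,0,0,1,0,0,2,1,2,0,2]
Step 9: delete yl at [9, 10] -> counters=[0,0,0,0,0,1,0,0,2,0,1,0,2]
Step 10: insert r at [5, 10] -> counters=[0,0,0,0,0,2,0,0,2,0,2,0,2]
Step 11: insert esi at [7, 8] -> counters=[0,0,0,0,0,2,0,1,3,0,2,0,2]
Step 12: delete esi at [7, 8] -> counters=[0,0,0,0,0,2,0,0,2,0,2,0,2]
Step 13: insert is at [8, 12] -> counters=[0,0,0,0,0,2,0,0,3,0,2,0,3]
Final counters=[0,0,0,0,0,2,0,0,3,0,2,0,3] -> 4 nonzero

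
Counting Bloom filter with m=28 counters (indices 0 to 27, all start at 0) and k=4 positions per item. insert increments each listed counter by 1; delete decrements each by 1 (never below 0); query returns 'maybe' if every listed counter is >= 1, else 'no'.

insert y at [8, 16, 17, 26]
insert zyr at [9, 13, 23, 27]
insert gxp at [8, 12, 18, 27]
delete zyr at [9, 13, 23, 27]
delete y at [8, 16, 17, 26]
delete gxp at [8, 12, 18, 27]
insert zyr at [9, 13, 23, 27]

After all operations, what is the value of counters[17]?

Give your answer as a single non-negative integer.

Step 1: insert y at [8, 16, 17, 26] -> counters=[0,0,0,0,0,0,0,0,1,0,0,0,0,0,0,0,1,1,0,0,0,0,0,0,0,0,1,0]
Step 2: insert zyr at [9, 13, 23, 27] -> counters=[0,0,0,0,0,0,0,0,1,1,0,0,0,1,0,0,1,1,0,0,0,0,0,1,0,0,1,1]
Step 3: insert gxp at [8, 12, 18, 27] -> counters=[0,0,0,0,0,0,0,0,2,1,0,0,1,1,0,0,1,1,1,0,0,0,0,1,0,0,1,2]
Step 4: delete zyr at [9, 13, 23, 27] -> counters=[0,0,0,0,0,0,0,0,2,0,0,0,1,0,0,0,1,1,1,0,0,0,0,0,0,0,1,1]
Step 5: delete y at [8, 16, 17, 26] -> counters=[0,0,0,0,0,0,0,0,1,0,0,0,1,0,0,0,0,0,1,0,0,0,0,0,0,0,0,1]
Step 6: delete gxp at [8, 12, 18, 27] -> counters=[0,0,0,0,0,0,0,0,0,0,0,0,0,0,0,0,0,0,0,0,0,0,0,0,0,0,0,0]
Step 7: insert zyr at [9, 13, 23, 27] -> counters=[0,0,0,0,0,0,0,0,0,1,0,0,0,1,0,0,0,0,0,0,0,0,0,1,0,0,0,1]
Final counters=[0,0,0,0,0,0,0,0,0,1,0,0,0,1,0,0,0,0,0,0,0,0,0,1,0,0,0,1] -> counters[17]=0

Answer: 0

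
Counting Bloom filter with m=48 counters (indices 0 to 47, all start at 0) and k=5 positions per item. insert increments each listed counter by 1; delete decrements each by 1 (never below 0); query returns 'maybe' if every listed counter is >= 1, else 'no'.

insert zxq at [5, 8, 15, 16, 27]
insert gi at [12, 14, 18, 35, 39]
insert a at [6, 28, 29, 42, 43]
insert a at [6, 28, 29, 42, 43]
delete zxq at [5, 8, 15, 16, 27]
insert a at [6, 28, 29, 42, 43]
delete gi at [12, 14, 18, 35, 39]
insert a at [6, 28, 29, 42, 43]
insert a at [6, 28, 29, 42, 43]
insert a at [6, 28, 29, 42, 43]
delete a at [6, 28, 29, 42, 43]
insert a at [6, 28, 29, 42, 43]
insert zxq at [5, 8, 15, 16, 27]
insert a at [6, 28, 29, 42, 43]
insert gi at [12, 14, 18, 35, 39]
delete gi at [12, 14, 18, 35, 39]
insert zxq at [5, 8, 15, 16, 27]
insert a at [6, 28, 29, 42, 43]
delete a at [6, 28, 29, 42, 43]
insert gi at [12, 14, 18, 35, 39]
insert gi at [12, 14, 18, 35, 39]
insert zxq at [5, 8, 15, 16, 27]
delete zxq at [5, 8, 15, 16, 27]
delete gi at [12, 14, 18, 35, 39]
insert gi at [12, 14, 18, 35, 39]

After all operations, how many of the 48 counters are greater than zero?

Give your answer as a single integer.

Answer: 15

Derivation:
Step 1: insert zxq at [5, 8, 15, 16, 27] -> counters=[0,0,0,0,0,1,0,0,1,0,0,0,0,0,0,1,1,0,0,0,0,0,0,0,0,0,0,1,0,0,0,0,0,0,0,0,0,0,0,0,0,0,0,0,0,0,0,0]
Step 2: insert gi at [12, 14, 18, 35, 39] -> counters=[0,0,0,0,0,1,0,0,1,0,0,0,1,0,1,1,1,0,1,0,0,0,0,0,0,0,0,1,0,0,0,0,0,0,0,1,0,0,0,1,0,0,0,0,0,0,0,0]
Step 3: insert a at [6, 28, 29, 42, 43] -> counters=[0,0,0,0,0,1,1,0,1,0,0,0,1,0,1,1,1,0,1,0,0,0,0,0,0,0,0,1,1,1,0,0,0,0,0,1,0,0,0,1,0,0,1,1,0,0,0,0]
Step 4: insert a at [6, 28, 29, 42, 43] -> counters=[0,0,0,0,0,1,2,0,1,0,0,0,1,0,1,1,1,0,1,0,0,0,0,0,0,0,0,1,2,2,0,0,0,0,0,1,0,0,0,1,0,0,2,2,0,0,0,0]
Step 5: delete zxq at [5, 8, 15, 16, 27] -> counters=[0,0,0,0,0,0,2,0,0,0,0,0,1,0,1,0,0,0,1,0,0,0,0,0,0,0,0,0,2,2,0,0,0,0,0,1,0,0,0,1,0,0,2,2,0,0,0,0]
Step 6: insert a at [6, 28, 29, 42, 43] -> counters=[0,0,0,0,0,0,3,0,0,0,0,0,1,0,1,0,0,0,1,0,0,0,0,0,0,0,0,0,3,3,0,0,0,0,0,1,0,0,0,1,0,0,3,3,0,0,0,0]
Step 7: delete gi at [12, 14, 18, 35, 39] -> counters=[0,0,0,0,0,0,3,0,0,0,0,0,0,0,0,0,0,0,0,0,0,0,0,0,0,0,0,0,3,3,0,0,0,0,0,0,0,0,0,0,0,0,3,3,0,0,0,0]
Step 8: insert a at [6, 28, 29, 42, 43] -> counters=[0,0,0,0,0,0,4,0,0,0,0,0,0,0,0,0,0,0,0,0,0,0,0,0,0,0,0,0,4,4,0,0,0,0,0,0,0,0,0,0,0,0,4,4,0,0,0,0]
Step 9: insert a at [6, 28, 29, 42, 43] -> counters=[0,0,0,0,0,0,5,0,0,0,0,0,0,0,0,0,0,0,0,0,0,0,0,0,0,0,0,0,5,5,0,0,0,0,0,0,0,0,0,0,0,0,5,5,0,0,0,0]
Step 10: insert a at [6, 28, 29, 42, 43] -> counters=[0,0,0,0,0,0,6,0,0,0,0,0,0,0,0,0,0,0,0,0,0,0,0,0,0,0,0,0,6,6,0,0,0,0,0,0,0,0,0,0,0,0,6,6,0,0,0,0]
Step 11: delete a at [6, 28, 29, 42, 43] -> counters=[0,0,0,0,0,0,5,0,0,0,0,0,0,0,0,0,0,0,0,0,0,0,0,0,0,0,0,0,5,5,0,0,0,0,0,0,0,0,0,0,0,0,5,5,0,0,0,0]
Step 12: insert a at [6, 28, 29, 42, 43] -> counters=[0,0,0,0,0,0,6,0,0,0,0,0,0,0,0,0,0,0,0,0,0,0,0,0,0,0,0,0,6,6,0,0,0,0,0,0,0,0,0,0,0,0,6,6,0,0,0,0]
Step 13: insert zxq at [5, 8, 15, 16, 27] -> counters=[0,0,0,0,0,1,6,0,1,0,0,0,0,0,0,1,1,0,0,0,0,0,0,0,0,0,0,1,6,6,0,0,0,0,0,0,0,0,0,0,0,0,6,6,0,0,0,0]
Step 14: insert a at [6, 28, 29, 42, 43] -> counters=[0,0,0,0,0,1,7,0,1,0,0,0,0,0,0,1,1,0,0,0,0,0,0,0,0,0,0,1,7,7,0,0,0,0,0,0,0,0,0,0,0,0,7,7,0,0,0,0]
Step 15: insert gi at [12, 14, 18, 35, 39] -> counters=[0,0,0,0,0,1,7,0,1,0,0,0,1,0,1,1,1,0,1,0,0,0,0,0,0,0,0,1,7,7,0,0,0,0,0,1,0,0,0,1,0,0,7,7,0,0,0,0]
Step 16: delete gi at [12, 14, 18, 35, 39] -> counters=[0,0,0,0,0,1,7,0,1,0,0,0,0,0,0,1,1,0,0,0,0,0,0,0,0,0,0,1,7,7,0,0,0,0,0,0,0,0,0,0,0,0,7,7,0,0,0,0]
Step 17: insert zxq at [5, 8, 15, 16, 27] -> counters=[0,0,0,0,0,2,7,0,2,0,0,0,0,0,0,2,2,0,0,0,0,0,0,0,0,0,0,2,7,7,0,0,0,0,0,0,0,0,0,0,0,0,7,7,0,0,0,0]
Step 18: insert a at [6, 28, 29, 42, 43] -> counters=[0,0,0,0,0,2,8,0,2,0,0,0,0,0,0,2,2,0,0,0,0,0,0,0,0,0,0,2,8,8,0,0,0,0,0,0,0,0,0,0,0,0,8,8,0,0,0,0]
Step 19: delete a at [6, 28, 29, 42, 43] -> counters=[0,0,0,0,0,2,7,0,2,0,0,0,0,0,0,2,2,0,0,0,0,0,0,0,0,0,0,2,7,7,0,0,0,0,0,0,0,0,0,0,0,0,7,7,0,0,0,0]
Step 20: insert gi at [12, 14, 18, 35, 39] -> counters=[0,0,0,0,0,2,7,0,2,0,0,0,1,0,1,2,2,0,1,0,0,0,0,0,0,0,0,2,7,7,0,0,0,0,0,1,0,0,0,1,0,0,7,7,0,0,0,0]
Step 21: insert gi at [12, 14, 18, 35, 39] -> counters=[0,0,0,0,0,2,7,0,2,0,0,0,2,0,2,2,2,0,2,0,0,0,0,0,0,0,0,2,7,7,0,0,0,0,0,2,0,0,0,2,0,0,7,7,0,0,0,0]
Step 22: insert zxq at [5, 8, 15, 16, 27] -> counters=[0,0,0,0,0,3,7,0,3,0,0,0,2,0,2,3,3,0,2,0,0,0,0,0,0,0,0,3,7,7,0,0,0,0,0,2,0,0,0,2,0,0,7,7,0,0,0,0]
Step 23: delete zxq at [5, 8, 15, 16, 27] -> counters=[0,0,0,0,0,2,7,0,2,0,0,0,2,0,2,2,2,0,2,0,0,0,0,0,0,0,0,2,7,7,0,0,0,0,0,2,0,0,0,2,0,0,7,7,0,0,0,0]
Step 24: delete gi at [12, 14, 18, 35, 39] -> counters=[0,0,0,0,0,2,7,0,2,0,0,0,1,0,1,2,2,0,1,0,0,0,0,0,0,0,0,2,7,7,0,0,0,0,0,1,0,0,0,1,0,0,7,7,0,0,0,0]
Step 25: insert gi at [12, 14, 18, 35, 39] -> counters=[0,0,0,0,0,2,7,0,2,0,0,0,2,0,2,2,2,0,2,0,0,0,0,0,0,0,0,2,7,7,0,0,0,0,0,2,0,0,0,2,0,0,7,7,0,0,0,0]
Final counters=[0,0,0,0,0,2,7,0,2,0,0,0,2,0,2,2,2,0,2,0,0,0,0,0,0,0,0,2,7,7,0,0,0,0,0,2,0,0,0,2,0,0,7,7,0,0,0,0] -> 15 nonzero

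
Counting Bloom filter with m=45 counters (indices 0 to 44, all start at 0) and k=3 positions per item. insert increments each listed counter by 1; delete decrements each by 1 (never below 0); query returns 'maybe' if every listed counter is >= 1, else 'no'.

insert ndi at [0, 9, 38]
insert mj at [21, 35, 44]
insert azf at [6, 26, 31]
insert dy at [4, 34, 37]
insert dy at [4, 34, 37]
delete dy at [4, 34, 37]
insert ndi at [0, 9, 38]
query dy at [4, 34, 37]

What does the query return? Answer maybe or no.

Answer: maybe

Derivation:
Step 1: insert ndi at [0, 9, 38] -> counters=[1,0,0,0,0,0,0,0,0,1,0,0,0,0,0,0,0,0,0,0,0,0,0,0,0,0,0,0,0,0,0,0,0,0,0,0,0,0,1,0,0,0,0,0,0]
Step 2: insert mj at [21, 35, 44] -> counters=[1,0,0,0,0,0,0,0,0,1,0,0,0,0,0,0,0,0,0,0,0,1,0,0,0,0,0,0,0,0,0,0,0,0,0,1,0,0,1,0,0,0,0,0,1]
Step 3: insert azf at [6, 26, 31] -> counters=[1,0,0,0,0,0,1,0,0,1,0,0,0,0,0,0,0,0,0,0,0,1,0,0,0,0,1,0,0,0,0,1,0,0,0,1,0,0,1,0,0,0,0,0,1]
Step 4: insert dy at [4, 34, 37] -> counters=[1,0,0,0,1,0,1,0,0,1,0,0,0,0,0,0,0,0,0,0,0,1,0,0,0,0,1,0,0,0,0,1,0,0,1,1,0,1,1,0,0,0,0,0,1]
Step 5: insert dy at [4, 34, 37] -> counters=[1,0,0,0,2,0,1,0,0,1,0,0,0,0,0,0,0,0,0,0,0,1,0,0,0,0,1,0,0,0,0,1,0,0,2,1,0,2,1,0,0,0,0,0,1]
Step 6: delete dy at [4, 34, 37] -> counters=[1,0,0,0,1,0,1,0,0,1,0,0,0,0,0,0,0,0,0,0,0,1,0,0,0,0,1,0,0,0,0,1,0,0,1,1,0,1,1,0,0,0,0,0,1]
Step 7: insert ndi at [0, 9, 38] -> counters=[2,0,0,0,1,0,1,0,0,2,0,0,0,0,0,0,0,0,0,0,0,1,0,0,0,0,1,0,0,0,0,1,0,0,1,1,0,1,2,0,0,0,0,0,1]
Query dy: check counters[4]=1 counters[34]=1 counters[37]=1 -> maybe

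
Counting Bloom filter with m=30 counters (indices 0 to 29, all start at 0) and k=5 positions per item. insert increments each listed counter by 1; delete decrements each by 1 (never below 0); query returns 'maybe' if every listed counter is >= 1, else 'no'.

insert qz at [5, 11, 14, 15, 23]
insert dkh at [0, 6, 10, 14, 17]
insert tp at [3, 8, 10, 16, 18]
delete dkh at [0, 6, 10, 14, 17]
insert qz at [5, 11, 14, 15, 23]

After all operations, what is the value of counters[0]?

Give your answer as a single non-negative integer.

Step 1: insert qz at [5, 11, 14, 15, 23] -> counters=[0,0,0,0,0,1,0,0,0,0,0,1,0,0,1,1,0,0,0,0,0,0,0,1,0,0,0,0,0,0]
Step 2: insert dkh at [0, 6, 10, 14, 17] -> counters=[1,0,0,0,0,1,1,0,0,0,1,1,0,0,2,1,0,1,0,0,0,0,0,1,0,0,0,0,0,0]
Step 3: insert tp at [3, 8, 10, 16, 18] -> counters=[1,0,0,1,0,1,1,0,1,0,2,1,0,0,2,1,1,1,1,0,0,0,0,1,0,0,0,0,0,0]
Step 4: delete dkh at [0, 6, 10, 14, 17] -> counters=[0,0,0,1,0,1,0,0,1,0,1,1,0,0,1,1,1,0,1,0,0,0,0,1,0,0,0,0,0,0]
Step 5: insert qz at [5, 11, 14, 15, 23] -> counters=[0,0,0,1,0,2,0,0,1,0,1,2,0,0,2,2,1,0,1,0,0,0,0,2,0,0,0,0,0,0]
Final counters=[0,0,0,1,0,2,0,0,1,0,1,2,0,0,2,2,1,0,1,0,0,0,0,2,0,0,0,0,0,0] -> counters[0]=0

Answer: 0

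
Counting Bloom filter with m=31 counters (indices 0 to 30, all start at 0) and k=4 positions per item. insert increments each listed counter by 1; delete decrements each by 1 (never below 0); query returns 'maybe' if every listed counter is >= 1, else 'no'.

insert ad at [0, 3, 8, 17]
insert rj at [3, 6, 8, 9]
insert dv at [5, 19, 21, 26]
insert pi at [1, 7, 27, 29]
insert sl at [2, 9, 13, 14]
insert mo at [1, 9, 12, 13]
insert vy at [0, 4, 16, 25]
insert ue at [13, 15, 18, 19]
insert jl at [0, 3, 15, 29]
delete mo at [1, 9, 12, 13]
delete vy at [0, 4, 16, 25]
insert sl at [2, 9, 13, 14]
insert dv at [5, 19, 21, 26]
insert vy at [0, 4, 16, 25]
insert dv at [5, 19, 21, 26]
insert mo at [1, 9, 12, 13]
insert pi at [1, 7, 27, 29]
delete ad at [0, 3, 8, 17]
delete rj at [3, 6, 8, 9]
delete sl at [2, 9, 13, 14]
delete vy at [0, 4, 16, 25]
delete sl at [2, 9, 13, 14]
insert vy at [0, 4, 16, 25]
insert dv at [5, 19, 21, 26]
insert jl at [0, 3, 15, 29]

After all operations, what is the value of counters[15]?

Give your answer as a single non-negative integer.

Step 1: insert ad at [0, 3, 8, 17] -> counters=[1,0,0,1,0,0,0,0,1,0,0,0,0,0,0,0,0,1,0,0,0,0,0,0,0,0,0,0,0,0,0]
Step 2: insert rj at [3, 6, 8, 9] -> counters=[1,0,0,2,0,0,1,0,2,1,0,0,0,0,0,0,0,1,0,0,0,0,0,0,0,0,0,0,0,0,0]
Step 3: insert dv at [5, 19, 21, 26] -> counters=[1,0,0,2,0,1,1,0,2,1,0,0,0,0,0,0,0,1,0,1,0,1,0,0,0,0,1,0,0,0,0]
Step 4: insert pi at [1, 7, 27, 29] -> counters=[1,1,0,2,0,1,1,1,2,1,0,0,0,0,0,0,0,1,0,1,0,1,0,0,0,0,1,1,0,1,0]
Step 5: insert sl at [2, 9, 13, 14] -> counters=[1,1,1,2,0,1,1,1,2,2,0,0,0,1,1,0,0,1,0,1,0,1,0,0,0,0,1,1,0,1,0]
Step 6: insert mo at [1, 9, 12, 13] -> counters=[1,2,1,2,0,1,1,1,2,3,0,0,1,2,1,0,0,1,0,1,0,1,0,0,0,0,1,1,0,1,0]
Step 7: insert vy at [0, 4, 16, 25] -> counters=[2,2,1,2,1,1,1,1,2,3,0,0,1,2,1,0,1,1,0,1,0,1,0,0,0,1,1,1,0,1,0]
Step 8: insert ue at [13, 15, 18, 19] -> counters=[2,2,1,2,1,1,1,1,2,3,0,0,1,3,1,1,1,1,1,2,0,1,0,0,0,1,1,1,0,1,0]
Step 9: insert jl at [0, 3, 15, 29] -> counters=[3,2,1,3,1,1,1,1,2,3,0,0,1,3,1,2,1,1,1,2,0,1,0,0,0,1,1,1,0,2,0]
Step 10: delete mo at [1, 9, 12, 13] -> counters=[3,1,1,3,1,1,1,1,2,2,0,0,0,2,1,2,1,1,1,2,0,1,0,0,0,1,1,1,0,2,0]
Step 11: delete vy at [0, 4, 16, 25] -> counters=[2,1,1,3,0,1,1,1,2,2,0,0,0,2,1,2,0,1,1,2,0,1,0,0,0,0,1,1,0,2,0]
Step 12: insert sl at [2, 9, 13, 14] -> counters=[2,1,2,3,0,1,1,1,2,3,0,0,0,3,2,2,0,1,1,2,0,1,0,0,0,0,1,1,0,2,0]
Step 13: insert dv at [5, 19, 21, 26] -> counters=[2,1,2,3,0,2,1,1,2,3,0,0,0,3,2,2,0,1,1,3,0,2,0,0,0,0,2,1,0,2,0]
Step 14: insert vy at [0, 4, 16, 25] -> counters=[3,1,2,3,1,2,1,1,2,3,0,0,0,3,2,2,1,1,1,3,0,2,0,0,0,1,2,1,0,2,0]
Step 15: insert dv at [5, 19, 21, 26] -> counters=[3,1,2,3,1,3,1,1,2,3,0,0,0,3,2,2,1,1,1,4,0,3,0,0,0,1,3,1,0,2,0]
Step 16: insert mo at [1, 9, 12, 13] -> counters=[3,2,2,3,1,3,1,1,2,4,0,0,1,4,2,2,1,1,1,4,0,3,0,0,0,1,3,1,0,2,0]
Step 17: insert pi at [1, 7, 27, 29] -> counters=[3,3,2,3,1,3,1,2,2,4,0,0,1,4,2,2,1,1,1,4,0,3,0,0,0,1,3,2,0,3,0]
Step 18: delete ad at [0, 3, 8, 17] -> counters=[2,3,2,2,1,3,1,2,1,4,0,0,1,4,2,2,1,0,1,4,0,3,0,0,0,1,3,2,0,3,0]
Step 19: delete rj at [3, 6, 8, 9] -> counters=[2,3,2,1,1,3,0,2,0,3,0,0,1,4,2,2,1,0,1,4,0,3,0,0,0,1,3,2,0,3,0]
Step 20: delete sl at [2, 9, 13, 14] -> counters=[2,3,1,1,1,3,0,2,0,2,0,0,1,3,1,2,1,0,1,4,0,3,0,0,0,1,3,2,0,3,0]
Step 21: delete vy at [0, 4, 16, 25] -> counters=[1,3,1,1,0,3,0,2,0,2,0,0,1,3,1,2,0,0,1,4,0,3,0,0,0,0,3,2,0,3,0]
Step 22: delete sl at [2, 9, 13, 14] -> counters=[1,3,0,1,0,3,0,2,0,1,0,0,1,2,0,2,0,0,1,4,0,3,0,0,0,0,3,2,0,3,0]
Step 23: insert vy at [0, 4, 16, 25] -> counters=[2,3,0,1,1,3,0,2,0,1,0,0,1,2,0,2,1,0,1,4,0,3,0,0,0,1,3,2,0,3,0]
Step 24: insert dv at [5, 19, 21, 26] -> counters=[2,3,0,1,1,4,0,2,0,1,0,0,1,2,0,2,1,0,1,5,0,4,0,0,0,1,4,2,0,3,0]
Step 25: insert jl at [0, 3, 15, 29] -> counters=[3,3,0,2,1,4,0,2,0,1,0,0,1,2,0,3,1,0,1,5,0,4,0,0,0,1,4,2,0,4,0]
Final counters=[3,3,0,2,1,4,0,2,0,1,0,0,1,2,0,3,1,0,1,5,0,4,0,0,0,1,4,2,0,4,0] -> counters[15]=3

Answer: 3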